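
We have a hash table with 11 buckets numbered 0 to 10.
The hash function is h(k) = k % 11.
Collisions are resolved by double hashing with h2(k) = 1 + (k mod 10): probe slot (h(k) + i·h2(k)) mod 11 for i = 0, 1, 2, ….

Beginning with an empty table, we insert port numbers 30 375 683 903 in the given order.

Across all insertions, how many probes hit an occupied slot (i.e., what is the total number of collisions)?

3

30 hashes to 8; slot 8 is free => place at 8.
375 hashes to 1; slot 1 is free => place at 1.
683 hashes to 1, h2=4; 1 taken => place at 5.
903 hashes to 1, h2=4; 1,5 taken => place at 9.
Table: [-, 375, -, -, -, 683, -, -, 30, 903, -]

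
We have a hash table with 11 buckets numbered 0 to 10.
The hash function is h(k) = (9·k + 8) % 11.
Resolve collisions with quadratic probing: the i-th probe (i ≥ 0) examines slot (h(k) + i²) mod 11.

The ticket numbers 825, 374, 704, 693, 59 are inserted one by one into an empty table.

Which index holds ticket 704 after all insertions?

1

825: h=8 → slot 8
374: h=8, probe 8,9 → slot 9
704: h=8, probe 8,9,1 → slot 1
693: h=8, probe 8,9,1,6 → slot 6
59: h=0 → slot 0
Table: [59, 704, ., ., ., ., 693, ., 825, 374, .]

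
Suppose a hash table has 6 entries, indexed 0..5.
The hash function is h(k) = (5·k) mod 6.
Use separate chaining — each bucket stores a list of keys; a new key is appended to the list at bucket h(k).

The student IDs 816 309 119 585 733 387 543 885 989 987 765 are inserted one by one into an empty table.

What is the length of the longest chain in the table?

7

Insert 816: h=0, bucket 0 empty -> new chain.
Insert 309: h=3, bucket 3 empty -> new chain.
Insert 119: h=1, bucket 1 empty -> new chain.
Insert 585: h=3, bucket 3 nonempty -> append to chain.
Insert 733: h=5, bucket 5 empty -> new chain.
Insert 387: h=3, bucket 3 nonempty -> append to chain.
Insert 543: h=3, bucket 3 nonempty -> append to chain.
Insert 885: h=3, bucket 3 nonempty -> append to chain.
Insert 989: h=1, bucket 1 nonempty -> append to chain.
Insert 987: h=3, bucket 3 nonempty -> append to chain.
Insert 765: h=3, bucket 3 nonempty -> append to chain.
Final buckets:
0: 816
1: 119 -> 989
2: —
3: 309 -> 585 -> 387 -> 543 -> 885 -> 987 -> 765
4: —
5: 733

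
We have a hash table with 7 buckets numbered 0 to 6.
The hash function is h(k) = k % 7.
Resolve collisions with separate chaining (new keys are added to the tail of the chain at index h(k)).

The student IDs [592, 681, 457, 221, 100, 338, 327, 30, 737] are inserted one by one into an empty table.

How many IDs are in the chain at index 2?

592 → bucket 4
681 → bucket 2
457 → bucket 2 (collision)
221 → bucket 4 (collision)
100 → bucket 2 (collision)
338 → bucket 2 (collision)
327 → bucket 5
30 → bucket 2 (collision)
737 → bucket 2 (collision)
Final buckets:
0: .
1: .
2: 681 -> 457 -> 100 -> 338 -> 30 -> 737
3: .
4: 592 -> 221
5: 327
6: .

6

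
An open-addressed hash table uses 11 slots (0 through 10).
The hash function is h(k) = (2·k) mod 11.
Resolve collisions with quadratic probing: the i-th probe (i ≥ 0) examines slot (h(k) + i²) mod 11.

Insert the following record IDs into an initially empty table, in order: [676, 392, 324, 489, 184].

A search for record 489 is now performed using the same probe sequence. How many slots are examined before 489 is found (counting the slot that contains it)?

4

676 hashes to 10; slot 10 is free -> place at 10.
392 hashes to 3; slot 3 is free -> place at 3.
324 hashes to 10; 10 taken -> place at 0.
489 hashes to 10; 10,0,3 taken -> place at 8.
184 hashes to 5; slot 5 is free -> place at 5.
Table: [324, —, —, 392, —, 184, —, —, 489, —, 676]
Lookup 489: h=10, probe 10,0,3,8 → found at 8.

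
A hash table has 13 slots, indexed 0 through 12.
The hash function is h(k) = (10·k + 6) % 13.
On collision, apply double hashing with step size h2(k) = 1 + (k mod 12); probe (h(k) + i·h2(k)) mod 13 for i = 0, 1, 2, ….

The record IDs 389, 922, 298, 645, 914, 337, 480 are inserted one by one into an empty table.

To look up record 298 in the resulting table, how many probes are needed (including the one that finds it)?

3

389: h=9 => slot 9
922: h=9, h2=11, probe 9,7 => slot 7
298: h=9, h2=11, probe 9,7,5 => slot 5
645: h=8 => slot 8
914: h=7, h2=3, probe 7,10 => slot 10
337: h=9, h2=2, probe 9,11 => slot 11
480: h=9, h2=1, probe 9,10,11,12 => slot 12
Table: [., ., ., ., ., 298, ., 922, 645, 389, 914, 337, 480]
Lookup 298: h=9, h2=11, probe 9,7,5 → found at 5.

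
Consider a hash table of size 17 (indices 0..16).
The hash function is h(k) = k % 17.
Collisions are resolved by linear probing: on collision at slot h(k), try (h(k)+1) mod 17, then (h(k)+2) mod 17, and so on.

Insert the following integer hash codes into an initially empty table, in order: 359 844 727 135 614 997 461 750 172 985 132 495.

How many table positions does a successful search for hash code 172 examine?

Insert 359: h=2, slot 2 empty -> index 2.
Insert 844: h=11, slot 11 empty -> index 11.
Insert 727: h=13, slot 13 empty -> index 13.
Insert 135: h=16, slot 16 empty -> index 16.
Insert 614: h=2, slot 2 occupied -> index 3.
Insert 997: h=11, slot 11 occupied -> index 12.
Insert 461: h=2, slots 2,3 occupied -> index 4.
Insert 750: h=2, slots 2,3,4 occupied -> index 5.
Insert 172: h=2, slots 2,3,4,5 occupied -> index 6.
Insert 985: h=16, slot 16 occupied -> index 0.
Insert 132: h=13, slot 13 occupied -> index 14.
Insert 495: h=2, slots 2,3,4,5,6 occupied -> index 7.
Table: [985, ∅, 359, 614, 461, 750, 172, 495, ∅, ∅, ∅, 844, 997, 727, 132, ∅, 135]
Lookup 172: h=2, probe 2,3,4,5,6 → found at 6.

5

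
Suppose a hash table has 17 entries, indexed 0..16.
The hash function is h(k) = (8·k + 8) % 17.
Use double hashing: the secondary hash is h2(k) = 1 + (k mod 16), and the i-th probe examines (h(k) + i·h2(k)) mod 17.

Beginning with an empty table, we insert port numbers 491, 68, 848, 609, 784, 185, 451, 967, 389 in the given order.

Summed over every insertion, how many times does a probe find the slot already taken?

491 hashes to 9; slot 9 is free → place at 9.
68 hashes to 8; slot 8 is free → place at 8.
848 hashes to 9, h2=1; 9 taken → place at 10.
609 hashes to 1; slot 1 is free → place at 1.
784 hashes to 7; slot 7 is free → place at 7.
185 hashes to 9, h2=10; 9 taken → place at 2.
451 hashes to 12; slot 12 is free → place at 12.
967 hashes to 9, h2=8; 9 taken → place at 0.
389 hashes to 9, h2=6; 9 taken → place at 15.
Table: [967, 609, 185, —, —, —, —, 784, 68, 491, 848, —, 451, —, —, 389, —]

4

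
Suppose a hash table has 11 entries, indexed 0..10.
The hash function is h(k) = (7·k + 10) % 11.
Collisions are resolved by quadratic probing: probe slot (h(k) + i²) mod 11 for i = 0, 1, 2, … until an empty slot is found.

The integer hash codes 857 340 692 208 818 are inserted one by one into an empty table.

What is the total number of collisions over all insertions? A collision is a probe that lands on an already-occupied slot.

6

857 hashes to 3; slot 3 is free => place at 3.
340 hashes to 3; 3 taken => place at 4.
692 hashes to 3; 3,4 taken => place at 7.
208 hashes to 3; 3,4,7 taken => place at 1.
818 hashes to 5; slot 5 is free => place at 5.
Table: [., 208, ., 857, 340, 818, ., 692, ., ., .]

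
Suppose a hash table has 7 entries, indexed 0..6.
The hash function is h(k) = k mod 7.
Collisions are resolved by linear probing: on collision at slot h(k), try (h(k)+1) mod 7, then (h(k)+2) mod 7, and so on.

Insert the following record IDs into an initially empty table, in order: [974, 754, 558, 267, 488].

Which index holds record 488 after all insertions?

0

974 hashes to 1; slot 1 is free → place at 1.
754 hashes to 5; slot 5 is free → place at 5.
558 hashes to 5; 5 taken → place at 6.
267 hashes to 1; 1 taken → place at 2.
488 hashes to 5; 5,6 taken → place at 0.
Table: [488, 974, 267, —, —, 754, 558]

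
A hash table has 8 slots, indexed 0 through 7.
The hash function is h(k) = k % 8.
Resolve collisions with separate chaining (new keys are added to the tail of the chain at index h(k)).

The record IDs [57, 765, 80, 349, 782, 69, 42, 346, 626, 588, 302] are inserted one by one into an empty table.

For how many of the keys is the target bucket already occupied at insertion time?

Insert 57: h=1, bucket 1 empty → new chain.
Insert 765: h=5, bucket 5 empty → new chain.
Insert 80: h=0, bucket 0 empty → new chain.
Insert 349: h=5, bucket 5 nonempty → append to chain.
Insert 782: h=6, bucket 6 empty → new chain.
Insert 69: h=5, bucket 5 nonempty → append to chain.
Insert 42: h=2, bucket 2 empty → new chain.
Insert 346: h=2, bucket 2 nonempty → append to chain.
Insert 626: h=2, bucket 2 nonempty → append to chain.
Insert 588: h=4, bucket 4 empty → new chain.
Insert 302: h=6, bucket 6 nonempty → append to chain.
Final buckets:
0: 80
1: 57
2: 42 -> 346 -> 626
3: —
4: 588
5: 765 -> 349 -> 69
6: 782 -> 302
7: —

5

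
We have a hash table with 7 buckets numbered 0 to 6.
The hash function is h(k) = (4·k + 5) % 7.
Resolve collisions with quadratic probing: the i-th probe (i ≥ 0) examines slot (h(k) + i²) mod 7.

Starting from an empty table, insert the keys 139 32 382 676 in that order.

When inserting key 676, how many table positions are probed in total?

139 hashes to 1; slot 1 is free → place at 1.
32 hashes to 0; slot 0 is free → place at 0.
382 hashes to 0; 0,1 taken → place at 4.
676 hashes to 0; 0,1,4 taken → place at 2.
Table: [32, 139, 676, —, 382, —, —]

4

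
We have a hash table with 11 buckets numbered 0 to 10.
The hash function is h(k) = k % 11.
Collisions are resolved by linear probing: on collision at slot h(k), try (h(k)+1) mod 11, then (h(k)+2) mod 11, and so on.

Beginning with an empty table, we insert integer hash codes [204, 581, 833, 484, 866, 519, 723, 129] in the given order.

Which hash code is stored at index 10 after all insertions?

866

204 hashes to 6; slot 6 is free -> place at 6.
581 hashes to 9; slot 9 is free -> place at 9.
833 hashes to 8; slot 8 is free -> place at 8.
484 hashes to 0; slot 0 is free -> place at 0.
866 hashes to 8; 8,9 taken -> place at 10.
519 hashes to 2; slot 2 is free -> place at 2.
723 hashes to 8; 8,9,10,0 taken -> place at 1.
129 hashes to 8; 8,9,10,0,1,2 taken -> place at 3.
Table: [484, 723, 519, 129, -, -, 204, -, 833, 581, 866]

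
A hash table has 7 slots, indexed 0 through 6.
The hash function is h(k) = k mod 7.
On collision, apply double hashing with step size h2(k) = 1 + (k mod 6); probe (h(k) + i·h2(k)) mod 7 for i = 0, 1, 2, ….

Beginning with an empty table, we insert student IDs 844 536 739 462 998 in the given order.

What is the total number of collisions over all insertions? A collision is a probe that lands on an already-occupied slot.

844 hashes to 4; slot 4 is free => place at 4.
536 hashes to 4, h2=3; 4 taken => place at 0.
739 hashes to 4, h2=2; 4 taken => place at 6.
462 hashes to 0, h2=1; 0 taken => place at 1.
998 hashes to 4, h2=3; 4,0 taken => place at 3.
Table: [536, 462, ., 998, 844, ., 739]

5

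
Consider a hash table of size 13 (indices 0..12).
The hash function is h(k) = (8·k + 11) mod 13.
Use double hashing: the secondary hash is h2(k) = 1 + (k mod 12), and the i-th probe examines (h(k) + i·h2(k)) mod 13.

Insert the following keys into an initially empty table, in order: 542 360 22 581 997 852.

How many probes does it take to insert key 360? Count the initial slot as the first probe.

Insert 542: h=5, slot 5 empty => index 5.
Insert 360: h=5, h2=1, slot 5 occupied => index 6.
Insert 22: h=5, h2=11, slot 5 occupied => index 3.
Insert 581: h=5, h2=6, slot 5 occupied => index 11.
Insert 997: h=5, h2=2, slot 5 occupied => index 7.
Insert 852: h=2, slot 2 empty => index 2.
Table: [-, -, 852, 22, -, 542, 360, 997, -, -, -, 581, -]

2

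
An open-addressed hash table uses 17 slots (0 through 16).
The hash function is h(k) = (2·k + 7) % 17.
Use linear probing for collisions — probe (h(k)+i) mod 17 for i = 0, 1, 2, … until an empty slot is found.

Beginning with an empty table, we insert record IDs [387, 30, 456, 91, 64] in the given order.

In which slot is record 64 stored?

Insert 387: h=16, slot 16 empty -> index 16.
Insert 30: h=16, slot 16 occupied -> index 0.
Insert 456: h=1, slot 1 empty -> index 1.
Insert 91: h=2, slot 2 empty -> index 2.
Insert 64: h=16, slots 16,0,1,2 occupied -> index 3.
Table: [30, 456, 91, 64, -, -, -, -, -, -, -, -, -, -, -, -, 387]

3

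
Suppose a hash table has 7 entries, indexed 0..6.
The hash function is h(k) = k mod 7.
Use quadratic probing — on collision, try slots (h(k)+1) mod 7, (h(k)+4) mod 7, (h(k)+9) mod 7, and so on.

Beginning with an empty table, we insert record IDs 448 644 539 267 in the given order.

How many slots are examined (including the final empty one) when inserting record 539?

448 hashes to 0; slot 0 is free -> place at 0.
644 hashes to 0; 0 taken -> place at 1.
539 hashes to 0; 0,1 taken -> place at 4.
267 hashes to 1; 1 taken -> place at 2.
Table: [448, 644, 267, _, 539, _, _]

3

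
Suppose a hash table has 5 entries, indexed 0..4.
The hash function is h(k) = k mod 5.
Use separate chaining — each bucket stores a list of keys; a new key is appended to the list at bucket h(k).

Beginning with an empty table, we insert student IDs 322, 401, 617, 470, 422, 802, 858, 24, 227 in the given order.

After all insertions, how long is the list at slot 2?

322 -> bucket 2
401 -> bucket 1
617 -> bucket 2 (collision)
470 -> bucket 0
422 -> bucket 2 (collision)
802 -> bucket 2 (collision)
858 -> bucket 3
24 -> bucket 4
227 -> bucket 2 (collision)
Final buckets:
0: 470
1: 401
2: 322 -> 617 -> 422 -> 802 -> 227
3: 858
4: 24

5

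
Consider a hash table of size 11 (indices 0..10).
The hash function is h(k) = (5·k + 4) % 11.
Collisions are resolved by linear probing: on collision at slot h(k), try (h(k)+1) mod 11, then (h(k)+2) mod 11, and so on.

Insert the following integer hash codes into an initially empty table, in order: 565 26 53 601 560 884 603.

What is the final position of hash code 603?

7

565 hashes to 2; slot 2 is free -> place at 2.
26 hashes to 2; 2 taken -> place at 3.
53 hashes to 5; slot 5 is free -> place at 5.
601 hashes to 6; slot 6 is free -> place at 6.
560 hashes to 10; slot 10 is free -> place at 10.
884 hashes to 2; 2,3 taken -> place at 4.
603 hashes to 5; 5,6 taken -> place at 7.
Table: [∅, ∅, 565, 26, 884, 53, 601, 603, ∅, ∅, 560]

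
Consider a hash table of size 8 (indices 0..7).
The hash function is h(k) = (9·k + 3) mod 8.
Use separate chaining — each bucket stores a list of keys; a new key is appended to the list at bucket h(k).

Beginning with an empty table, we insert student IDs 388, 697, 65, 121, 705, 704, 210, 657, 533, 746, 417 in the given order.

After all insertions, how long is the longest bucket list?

388 → bucket 7
697 → bucket 4
65 → bucket 4 (collision)
121 → bucket 4 (collision)
705 → bucket 4 (collision)
704 → bucket 3
210 → bucket 5
657 → bucket 4 (collision)
533 → bucket 0
746 → bucket 5 (collision)
417 → bucket 4 (collision)
Final buckets:
0: 533
1: -
2: -
3: 704
4: 697 -> 65 -> 121 -> 705 -> 657 -> 417
5: 210 -> 746
6: -
7: 388

6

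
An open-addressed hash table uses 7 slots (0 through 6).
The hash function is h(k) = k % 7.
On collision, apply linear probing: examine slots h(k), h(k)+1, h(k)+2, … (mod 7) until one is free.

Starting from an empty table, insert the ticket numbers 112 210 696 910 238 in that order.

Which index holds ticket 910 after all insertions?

2

112 hashes to 0; slot 0 is free → place at 0.
210 hashes to 0; 0 taken → place at 1.
696 hashes to 3; slot 3 is free → place at 3.
910 hashes to 0; 0,1 taken → place at 2.
238 hashes to 0; 0,1,2,3 taken → place at 4.
Table: [112, 210, 910, 696, 238, —, —]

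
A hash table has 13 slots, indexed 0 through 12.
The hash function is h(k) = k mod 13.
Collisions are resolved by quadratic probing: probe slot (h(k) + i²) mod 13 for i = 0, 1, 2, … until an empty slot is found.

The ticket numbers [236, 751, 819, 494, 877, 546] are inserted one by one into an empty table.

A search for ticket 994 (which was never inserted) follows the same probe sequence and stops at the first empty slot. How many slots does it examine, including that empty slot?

2

Insert 236: h=2, slot 2 empty -> index 2.
Insert 751: h=10, slot 10 empty -> index 10.
Insert 819: h=0, slot 0 empty -> index 0.
Insert 494: h=0, slot 0 occupied -> index 1.
Insert 877: h=6, slot 6 empty -> index 6.
Insert 546: h=0, slots 0,1 occupied -> index 4.
Table: [819, 494, 236, ., 546, ., 877, ., ., ., 751, ., .]
Lookup 994: h=6, probe 6,7 → slot 7 empty, not found.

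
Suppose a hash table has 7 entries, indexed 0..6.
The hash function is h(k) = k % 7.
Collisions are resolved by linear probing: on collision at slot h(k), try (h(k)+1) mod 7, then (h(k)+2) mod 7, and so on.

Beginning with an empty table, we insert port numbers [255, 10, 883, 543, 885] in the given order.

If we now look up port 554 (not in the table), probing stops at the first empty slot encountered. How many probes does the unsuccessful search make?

2

Insert 255: h=3, slot 3 empty => index 3.
Insert 10: h=3, slot 3 occupied => index 4.
Insert 883: h=1, slot 1 empty => index 1.
Insert 543: h=4, slot 4 occupied => index 5.
Insert 885: h=3, slots 3,4,5 occupied => index 6.
Table: [_, 883, _, 255, 10, 543, 885]
Lookup 554: h=1, probe 1,2 → slot 2 empty, not found.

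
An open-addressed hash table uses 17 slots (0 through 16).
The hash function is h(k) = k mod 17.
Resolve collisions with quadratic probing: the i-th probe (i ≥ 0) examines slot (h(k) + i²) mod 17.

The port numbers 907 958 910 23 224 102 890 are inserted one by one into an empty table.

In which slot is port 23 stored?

Insert 907: h=6, slot 6 empty → index 6.
Insert 958: h=6, slot 6 occupied → index 7.
Insert 910: h=9, slot 9 empty → index 9.
Insert 23: h=6, slots 6,7 occupied → index 10.
Insert 224: h=3, slot 3 empty → index 3.
Insert 102: h=0, slot 0 empty → index 0.
Insert 890: h=6, slots 6,7,10 occupied → index 15.
Table: [102, —, —, 224, —, —, 907, 958, —, 910, 23, —, —, —, —, 890, —]

10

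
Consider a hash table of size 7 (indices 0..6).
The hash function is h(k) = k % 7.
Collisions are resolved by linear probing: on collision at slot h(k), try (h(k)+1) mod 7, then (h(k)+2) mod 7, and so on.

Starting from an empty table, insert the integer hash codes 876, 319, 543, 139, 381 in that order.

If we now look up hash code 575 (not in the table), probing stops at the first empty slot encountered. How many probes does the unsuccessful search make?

876: h=1 -> slot 1
319: h=4 -> slot 4
543: h=4, probe 4,5 -> slot 5
139: h=6 -> slot 6
381: h=3 -> slot 3
Table: [-, 876, -, 381, 319, 543, 139]
Lookup 575: h=1, probe 1,2 → slot 2 empty, not found.

2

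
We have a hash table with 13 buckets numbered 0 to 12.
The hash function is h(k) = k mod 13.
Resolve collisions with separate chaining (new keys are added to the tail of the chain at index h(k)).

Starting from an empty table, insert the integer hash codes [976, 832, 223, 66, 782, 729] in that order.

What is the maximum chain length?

Insert 976: h=1, bucket 1 empty -> new chain.
Insert 832: h=0, bucket 0 empty -> new chain.
Insert 223: h=2, bucket 2 empty -> new chain.
Insert 66: h=1, bucket 1 nonempty -> append to chain.
Insert 782: h=2, bucket 2 nonempty -> append to chain.
Insert 729: h=1, bucket 1 nonempty -> append to chain.
Final buckets:
0: 832
1: 976 -> 66 -> 729
2: 223 -> 782
3: .
4: .
5: .
6: .
7: .
8: .
9: .
10: .
11: .
12: .

3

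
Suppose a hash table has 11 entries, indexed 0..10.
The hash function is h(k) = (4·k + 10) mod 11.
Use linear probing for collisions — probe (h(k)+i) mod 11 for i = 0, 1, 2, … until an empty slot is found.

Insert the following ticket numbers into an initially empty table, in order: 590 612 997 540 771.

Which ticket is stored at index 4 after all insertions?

590 hashes to 5; slot 5 is free => place at 5.
612 hashes to 5; 5 taken => place at 6.
997 hashes to 5; 5,6 taken => place at 7.
540 hashes to 3; slot 3 is free => place at 3.
771 hashes to 3; 3 taken => place at 4.
Table: [-, -, -, 540, 771, 590, 612, 997, -, -, -]

771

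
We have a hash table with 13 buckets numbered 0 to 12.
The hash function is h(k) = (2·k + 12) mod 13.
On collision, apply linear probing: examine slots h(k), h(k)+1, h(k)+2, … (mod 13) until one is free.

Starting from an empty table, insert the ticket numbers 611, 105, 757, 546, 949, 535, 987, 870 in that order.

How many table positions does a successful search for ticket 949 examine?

Insert 611: h=12, slot 12 empty -> index 12.
Insert 105: h=1, slot 1 empty -> index 1.
Insert 757: h=5, slot 5 empty -> index 5.
Insert 546: h=12, slot 12 occupied -> index 0.
Insert 949: h=12, slots 12,0,1 occupied -> index 2.
Insert 535: h=3, slot 3 empty -> index 3.
Insert 987: h=10, slot 10 empty -> index 10.
Insert 870: h=10, slot 10 occupied -> index 11.
Table: [546, 105, 949, 535, ∅, 757, ∅, ∅, ∅, ∅, 987, 870, 611]
Lookup 949: h=12, probe 12,0,1,2 → found at 2.

4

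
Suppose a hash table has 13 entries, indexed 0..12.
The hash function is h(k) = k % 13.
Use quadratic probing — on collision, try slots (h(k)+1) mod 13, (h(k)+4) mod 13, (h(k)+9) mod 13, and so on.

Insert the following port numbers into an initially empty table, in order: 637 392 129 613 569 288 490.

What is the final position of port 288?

637 hashes to 0; slot 0 is free -> place at 0.
392 hashes to 2; slot 2 is free -> place at 2.
129 hashes to 12; slot 12 is free -> place at 12.
613 hashes to 2; 2 taken -> place at 3.
569 hashes to 10; slot 10 is free -> place at 10.
288 hashes to 2; 2,3 taken -> place at 6.
490 hashes to 9; slot 9 is free -> place at 9.
Table: [637, ., 392, 613, ., ., 288, ., ., 490, 569, ., 129]

6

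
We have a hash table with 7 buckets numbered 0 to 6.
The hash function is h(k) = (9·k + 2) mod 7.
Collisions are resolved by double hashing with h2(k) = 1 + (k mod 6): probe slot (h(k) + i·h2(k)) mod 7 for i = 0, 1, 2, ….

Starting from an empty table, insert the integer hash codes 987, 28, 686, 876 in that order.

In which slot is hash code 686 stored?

5

987 hashes to 2; slot 2 is free → place at 2.
28 hashes to 2, h2=5; 2 taken → place at 0.
686 hashes to 2, h2=3; 2 taken → place at 5.
876 hashes to 4; slot 4 is free → place at 4.
Table: [28, —, 987, —, 876, 686, —]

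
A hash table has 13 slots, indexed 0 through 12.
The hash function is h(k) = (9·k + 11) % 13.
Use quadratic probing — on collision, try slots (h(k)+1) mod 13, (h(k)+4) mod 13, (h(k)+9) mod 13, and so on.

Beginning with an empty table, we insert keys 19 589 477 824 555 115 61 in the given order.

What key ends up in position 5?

19 hashes to 0; slot 0 is free -> place at 0.
589 hashes to 8; slot 8 is free -> place at 8.
477 hashes to 1; slot 1 is free -> place at 1.
824 hashes to 4; slot 4 is free -> place at 4.
555 hashes to 1; 1 taken -> place at 2.
115 hashes to 6; slot 6 is free -> place at 6.
61 hashes to 1; 1,2 taken -> place at 5.
Table: [19, 477, 555, -, 824, 61, 115, -, 589, -, -, -, -]

61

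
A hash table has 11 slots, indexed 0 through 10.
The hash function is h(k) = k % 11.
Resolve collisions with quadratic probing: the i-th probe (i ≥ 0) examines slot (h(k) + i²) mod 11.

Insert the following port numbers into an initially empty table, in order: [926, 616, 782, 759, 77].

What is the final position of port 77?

9

926 hashes to 2; slot 2 is free -> place at 2.
616 hashes to 0; slot 0 is free -> place at 0.
782 hashes to 1; slot 1 is free -> place at 1.
759 hashes to 0; 0,1 taken -> place at 4.
77 hashes to 0; 0,1,4 taken -> place at 9.
Table: [616, 782, 926, ∅, 759, ∅, ∅, ∅, ∅, 77, ∅]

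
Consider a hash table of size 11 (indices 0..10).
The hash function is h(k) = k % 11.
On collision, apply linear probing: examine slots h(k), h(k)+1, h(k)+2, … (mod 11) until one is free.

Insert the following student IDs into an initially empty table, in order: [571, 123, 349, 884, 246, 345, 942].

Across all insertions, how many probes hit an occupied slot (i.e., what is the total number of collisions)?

Insert 571: h=10, slot 10 empty → index 10.
Insert 123: h=2, slot 2 empty → index 2.
Insert 349: h=8, slot 8 empty → index 8.
Insert 884: h=4, slot 4 empty → index 4.
Insert 246: h=4, slot 4 occupied → index 5.
Insert 345: h=4, slots 4,5 occupied → index 6.
Insert 942: h=7, slot 7 empty → index 7.
Table: [_, _, 123, _, 884, 246, 345, 942, 349, _, 571]

3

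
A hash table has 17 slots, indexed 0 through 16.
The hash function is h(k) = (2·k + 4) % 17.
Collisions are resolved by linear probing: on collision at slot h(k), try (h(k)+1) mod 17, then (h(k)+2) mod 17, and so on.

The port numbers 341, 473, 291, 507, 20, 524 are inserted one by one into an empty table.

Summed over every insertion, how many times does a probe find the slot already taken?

3

341: h=6 -> slot 6
473: h=15 -> slot 15
291: h=8 -> slot 8
507: h=15, probe 15,16 -> slot 16
20: h=10 -> slot 10
524: h=15, probe 15,16,0 -> slot 0
Table: [524, —, —, —, —, —, 341, —, 291, —, 20, —, —, —, —, 473, 507]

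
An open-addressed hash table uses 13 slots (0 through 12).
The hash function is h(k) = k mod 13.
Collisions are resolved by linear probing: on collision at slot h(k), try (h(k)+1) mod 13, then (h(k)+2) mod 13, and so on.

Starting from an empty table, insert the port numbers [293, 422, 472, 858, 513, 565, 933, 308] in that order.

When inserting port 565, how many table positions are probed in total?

Insert 293: h=7, slot 7 empty → index 7.
Insert 422: h=6, slot 6 empty → index 6.
Insert 472: h=4, slot 4 empty → index 4.
Insert 858: h=0, slot 0 empty → index 0.
Insert 513: h=6, slots 6,7 occupied → index 8.
Insert 565: h=6, slots 6,7,8 occupied → index 9.
Insert 933: h=10, slot 10 empty → index 10.
Insert 308: h=9, slots 9,10 occupied → index 11.
Table: [858, ∅, ∅, ∅, 472, ∅, 422, 293, 513, 565, 933, 308, ∅]

4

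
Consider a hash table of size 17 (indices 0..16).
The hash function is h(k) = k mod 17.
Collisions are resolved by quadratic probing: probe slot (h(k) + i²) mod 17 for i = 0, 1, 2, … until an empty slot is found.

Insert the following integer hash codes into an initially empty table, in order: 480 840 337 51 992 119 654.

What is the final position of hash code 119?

Insert 480: h=4, slot 4 empty -> index 4.
Insert 840: h=7, slot 7 empty -> index 7.
Insert 337: h=14, slot 14 empty -> index 14.
Insert 51: h=0, slot 0 empty -> index 0.
Insert 992: h=6, slot 6 empty -> index 6.
Insert 119: h=0, slot 0 occupied -> index 1.
Insert 654: h=8, slot 8 empty -> index 8.
Table: [51, 119, _, _, 480, _, 992, 840, 654, _, _, _, _, _, 337, _, _]

1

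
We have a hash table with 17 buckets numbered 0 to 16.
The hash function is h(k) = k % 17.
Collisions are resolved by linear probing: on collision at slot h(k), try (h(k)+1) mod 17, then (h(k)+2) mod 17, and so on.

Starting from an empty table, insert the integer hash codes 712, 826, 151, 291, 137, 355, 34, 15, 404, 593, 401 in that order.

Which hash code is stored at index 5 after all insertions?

712 hashes to 15; slot 15 is free → place at 15.
826 hashes to 10; slot 10 is free → place at 10.
151 hashes to 15; 15 taken → place at 16.
291 hashes to 2; slot 2 is free → place at 2.
137 hashes to 1; slot 1 is free → place at 1.
355 hashes to 15; 15,16 taken → place at 0.
34 hashes to 0; 0,1,2 taken → place at 3.
15 hashes to 15; 15,16,0,1,2,3 taken → place at 4.
404 hashes to 13; slot 13 is free → place at 13.
593 hashes to 15; 15,16,0,1,2,3,4 taken → place at 5.
401 hashes to 10; 10 taken → place at 11.
Table: [355, 137, 291, 34, 15, 593, ∅, ∅, ∅, ∅, 826, 401, ∅, 404, ∅, 712, 151]

593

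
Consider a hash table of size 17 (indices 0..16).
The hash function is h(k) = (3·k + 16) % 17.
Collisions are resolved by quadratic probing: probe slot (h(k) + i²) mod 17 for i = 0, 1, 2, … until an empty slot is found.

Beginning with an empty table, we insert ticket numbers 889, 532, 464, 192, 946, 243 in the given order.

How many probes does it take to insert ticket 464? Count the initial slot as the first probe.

889 hashes to 14; slot 14 is free → place at 14.
532 hashes to 14; 14 taken → place at 15.
464 hashes to 14; 14,15 taken → place at 1.
192 hashes to 14; 14,15,1 taken → place at 6.
946 hashes to 15; 15 taken → place at 16.
243 hashes to 14; 14,15,1,6 taken → place at 13.
Table: [-, 464, -, -, -, -, 192, -, -, -, -, -, -, 243, 889, 532, 946]

3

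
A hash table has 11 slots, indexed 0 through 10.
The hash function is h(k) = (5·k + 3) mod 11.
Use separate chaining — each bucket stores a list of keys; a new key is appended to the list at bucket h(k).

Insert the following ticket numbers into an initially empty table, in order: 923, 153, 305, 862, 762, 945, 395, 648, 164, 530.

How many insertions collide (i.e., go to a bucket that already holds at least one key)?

5

923 → bucket 9
153 → bucket 9 (collision)
305 → bucket 10
862 → bucket 1
762 → bucket 7
945 → bucket 9 (collision)
395 → bucket 9 (collision)
648 → bucket 9 (collision)
164 → bucket 9 (collision)
530 → bucket 2
Final buckets:
0: —
1: 862
2: 530
3: —
4: —
5: —
6: —
7: 762
8: —
9: 923 -> 153 -> 945 -> 395 -> 648 -> 164
10: 305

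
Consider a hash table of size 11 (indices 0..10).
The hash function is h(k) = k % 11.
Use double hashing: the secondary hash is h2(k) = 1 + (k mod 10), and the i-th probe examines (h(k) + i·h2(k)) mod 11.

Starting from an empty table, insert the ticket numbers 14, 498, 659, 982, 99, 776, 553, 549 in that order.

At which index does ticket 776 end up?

2

14: h=3 → slot 3
498: h=3, h2=9, probe 3,1 → slot 1
659: h=10 → slot 10
982: h=3, h2=3, probe 3,6 → slot 6
99: h=0 → slot 0
776: h=6, h2=7, probe 6,2 → slot 2
553: h=3, h2=4, probe 3,7 → slot 7
549: h=10, h2=10, probe 10,9 → slot 9
Table: [99, 498, 776, 14, ∅, ∅, 982, 553, ∅, 549, 659]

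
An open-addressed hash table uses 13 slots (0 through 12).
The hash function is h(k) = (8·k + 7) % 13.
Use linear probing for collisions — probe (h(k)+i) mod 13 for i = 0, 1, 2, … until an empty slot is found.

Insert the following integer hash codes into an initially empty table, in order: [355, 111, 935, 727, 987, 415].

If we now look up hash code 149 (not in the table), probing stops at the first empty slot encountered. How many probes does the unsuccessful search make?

2

Insert 355: h=0, slot 0 empty => index 0.
Insert 111: h=11, slot 11 empty => index 11.
Insert 935: h=12, slot 12 empty => index 12.
Insert 727: h=12, slots 12,0 occupied => index 1.
Insert 987: h=12, slots 12,0,1 occupied => index 2.
Insert 415: h=12, slots 12,0,1,2 occupied => index 3.
Table: [355, 727, 987, 415, _, _, _, _, _, _, _, 111, 935]
Lookup 149: h=3, probe 3,4 → slot 4 empty, not found.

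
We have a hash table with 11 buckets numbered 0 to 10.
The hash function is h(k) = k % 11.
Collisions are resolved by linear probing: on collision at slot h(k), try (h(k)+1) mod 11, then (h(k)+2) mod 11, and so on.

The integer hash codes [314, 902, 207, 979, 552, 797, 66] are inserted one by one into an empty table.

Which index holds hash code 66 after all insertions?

3

314 hashes to 6; slot 6 is free → place at 6.
902 hashes to 0; slot 0 is free → place at 0.
207 hashes to 9; slot 9 is free → place at 9.
979 hashes to 0; 0 taken → place at 1.
552 hashes to 2; slot 2 is free → place at 2.
797 hashes to 5; slot 5 is free → place at 5.
66 hashes to 0; 0,1,2 taken → place at 3.
Table: [902, 979, 552, 66, -, 797, 314, -, -, 207, -]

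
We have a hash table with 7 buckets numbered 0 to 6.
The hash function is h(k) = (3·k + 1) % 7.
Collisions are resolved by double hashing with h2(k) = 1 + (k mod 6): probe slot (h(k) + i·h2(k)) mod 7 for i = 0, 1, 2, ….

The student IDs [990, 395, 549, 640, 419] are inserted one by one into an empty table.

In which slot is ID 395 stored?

2

Insert 990: h=3, slot 3 empty => index 3.
Insert 395: h=3, h2=6, slot 3 occupied => index 2.
Insert 549: h=3, h2=4, slot 3 occupied => index 0.
Insert 640: h=3, h2=5, slot 3 occupied => index 1.
Insert 419: h=5, slot 5 empty => index 5.
Table: [549, 640, 395, 990, ∅, 419, ∅]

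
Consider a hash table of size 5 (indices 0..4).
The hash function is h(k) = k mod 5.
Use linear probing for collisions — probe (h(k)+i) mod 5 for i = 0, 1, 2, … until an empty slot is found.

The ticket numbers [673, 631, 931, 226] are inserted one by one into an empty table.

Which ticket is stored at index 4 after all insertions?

673: h=3 → slot 3
631: h=1 → slot 1
931: h=1, probe 1,2 → slot 2
226: h=1, probe 1,2,3,4 → slot 4
Table: [∅, 631, 931, 673, 226]

226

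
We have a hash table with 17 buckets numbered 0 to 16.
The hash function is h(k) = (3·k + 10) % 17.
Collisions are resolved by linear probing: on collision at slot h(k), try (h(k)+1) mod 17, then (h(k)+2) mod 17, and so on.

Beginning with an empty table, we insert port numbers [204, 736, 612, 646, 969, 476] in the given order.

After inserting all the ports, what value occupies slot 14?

204: h=10 -> slot 10
736: h=8 -> slot 8
612: h=10, probe 10,11 -> slot 11
646: h=10, probe 10,11,12 -> slot 12
969: h=10, probe 10,11,12,13 -> slot 13
476: h=10, probe 10,11,12,13,14 -> slot 14
Table: [., ., ., ., ., ., ., ., 736, ., 204, 612, 646, 969, 476, ., .]

476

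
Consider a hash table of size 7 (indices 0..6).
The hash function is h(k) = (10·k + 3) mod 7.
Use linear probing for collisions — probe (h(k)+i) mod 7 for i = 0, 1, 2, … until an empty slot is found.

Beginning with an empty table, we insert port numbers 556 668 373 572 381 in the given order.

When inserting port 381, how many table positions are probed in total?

Insert 556: h=5, slot 5 empty => index 5.
Insert 668: h=5, slot 5 occupied => index 6.
Insert 373: h=2, slot 2 empty => index 2.
Insert 572: h=4, slot 4 empty => index 4.
Insert 381: h=5, slots 5,6 occupied => index 0.
Table: [381, ∅, 373, ∅, 572, 556, 668]

3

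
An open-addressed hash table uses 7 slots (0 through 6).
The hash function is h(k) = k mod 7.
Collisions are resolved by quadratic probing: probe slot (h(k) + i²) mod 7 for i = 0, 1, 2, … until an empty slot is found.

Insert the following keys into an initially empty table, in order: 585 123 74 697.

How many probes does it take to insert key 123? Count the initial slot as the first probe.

2

585: h=4 → slot 4
123: h=4, probe 4,5 → slot 5
74: h=4, probe 4,5,1 → slot 1
697: h=4, probe 4,5,1,6 → slot 6
Table: [∅, 74, ∅, ∅, 585, 123, 697]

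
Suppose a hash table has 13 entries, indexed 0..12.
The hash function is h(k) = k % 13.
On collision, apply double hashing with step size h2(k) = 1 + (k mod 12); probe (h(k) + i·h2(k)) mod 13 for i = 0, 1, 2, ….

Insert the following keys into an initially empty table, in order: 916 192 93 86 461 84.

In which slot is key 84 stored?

Insert 916: h=6, slot 6 empty → index 6.
Insert 192: h=10, slot 10 empty → index 10.
Insert 93: h=2, slot 2 empty → index 2.
Insert 86: h=8, slot 8 empty → index 8.
Insert 461: h=6, h2=6, slot 6 occupied → index 12.
Insert 84: h=6, h2=1, slot 6 occupied → index 7.
Table: [∅, ∅, 93, ∅, ∅, ∅, 916, 84, 86, ∅, 192, ∅, 461]

7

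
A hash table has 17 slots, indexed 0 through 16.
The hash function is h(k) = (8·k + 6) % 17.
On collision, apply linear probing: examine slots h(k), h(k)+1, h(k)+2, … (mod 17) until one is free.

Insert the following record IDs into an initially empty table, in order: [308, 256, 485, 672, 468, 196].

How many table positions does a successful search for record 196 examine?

Insert 308: h=5, slot 5 empty → index 5.
Insert 256: h=14, slot 14 empty → index 14.
Insert 485: h=10, slot 10 empty → index 10.
Insert 672: h=10, slot 10 occupied → index 11.
Insert 468: h=10, slots 10,11 occupied → index 12.
Insert 196: h=10, slots 10,11,12 occupied → index 13.
Table: [∅, ∅, ∅, ∅, ∅, 308, ∅, ∅, ∅, ∅, 485, 672, 468, 196, 256, ∅, ∅]
Lookup 196: h=10, probe 10,11,12,13 → found at 13.

4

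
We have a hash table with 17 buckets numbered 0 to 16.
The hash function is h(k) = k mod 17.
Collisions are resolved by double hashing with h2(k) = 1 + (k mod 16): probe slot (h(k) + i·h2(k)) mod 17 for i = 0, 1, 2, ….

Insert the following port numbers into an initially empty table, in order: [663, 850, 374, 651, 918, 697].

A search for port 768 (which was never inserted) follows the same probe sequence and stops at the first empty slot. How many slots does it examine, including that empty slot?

663: h=0 → slot 0
850: h=0, h2=3, probe 0,3 → slot 3
374: h=0, h2=7, probe 0,7 → slot 7
651: h=5 → slot 5
918: h=0, h2=7, probe 0,7,14 → slot 14
697: h=0, h2=10, probe 0,10 → slot 10
Table: [663, ∅, ∅, 850, ∅, 651, ∅, 374, ∅, ∅, 697, ∅, ∅, ∅, 918, ∅, ∅]
Lookup 768: h=3, h2=1, probe 3,4 → slot 4 empty, not found.

2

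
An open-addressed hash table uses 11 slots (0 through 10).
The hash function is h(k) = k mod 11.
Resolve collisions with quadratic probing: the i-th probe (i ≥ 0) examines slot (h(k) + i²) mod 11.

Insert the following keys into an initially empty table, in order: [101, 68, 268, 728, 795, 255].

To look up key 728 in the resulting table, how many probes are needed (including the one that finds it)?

101: h=2 => slot 2
68: h=2, probe 2,3 => slot 3
268: h=4 => slot 4
728: h=2, probe 2,3,6 => slot 6
795: h=3, probe 3,4,7 => slot 7
255: h=2, probe 2,3,6,0 => slot 0
Table: [255, -, 101, 68, 268, -, 728, 795, -, -, -]
Lookup 728: h=2, probe 2,3,6 → found at 6.

3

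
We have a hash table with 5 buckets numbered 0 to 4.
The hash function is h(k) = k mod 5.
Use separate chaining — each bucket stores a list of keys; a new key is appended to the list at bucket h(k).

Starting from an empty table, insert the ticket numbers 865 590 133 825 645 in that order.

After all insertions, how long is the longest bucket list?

4

Insert 865: h=0, bucket 0 empty -> new chain.
Insert 590: h=0, bucket 0 nonempty -> append to chain.
Insert 133: h=3, bucket 3 empty -> new chain.
Insert 825: h=0, bucket 0 nonempty -> append to chain.
Insert 645: h=0, bucket 0 nonempty -> append to chain.
Final buckets:
0: 865 -> 590 -> 825 -> 645
1: —
2: —
3: 133
4: —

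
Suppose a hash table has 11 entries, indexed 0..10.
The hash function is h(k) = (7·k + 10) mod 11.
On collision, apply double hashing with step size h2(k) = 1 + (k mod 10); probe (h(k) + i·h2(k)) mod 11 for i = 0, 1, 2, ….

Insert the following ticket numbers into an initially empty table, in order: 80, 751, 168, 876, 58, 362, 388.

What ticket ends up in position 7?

Insert 80: h=9, slot 9 empty => index 9.
Insert 751: h=9, h2=2, slot 9 occupied => index 0.
Insert 168: h=9, h2=9, slot 9 occupied => index 7.
Insert 876: h=4, slot 4 empty => index 4.
Insert 58: h=9, h2=9, slots 9,7 occupied => index 5.
Insert 362: h=3, slot 3 empty => index 3.
Insert 388: h=9, h2=9, slots 9,7,5,3 occupied => index 1.
Table: [751, 388, ., 362, 876, 58, ., 168, ., 80, .]

168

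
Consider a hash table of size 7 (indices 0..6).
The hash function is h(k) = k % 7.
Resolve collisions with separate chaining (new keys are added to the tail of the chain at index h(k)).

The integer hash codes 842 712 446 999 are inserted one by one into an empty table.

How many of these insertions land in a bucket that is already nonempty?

2

842 → bucket 2
712 → bucket 5
446 → bucket 5 (collision)
999 → bucket 5 (collision)
Final buckets:
0: _
1: _
2: 842
3: _
4: _
5: 712 -> 446 -> 999
6: _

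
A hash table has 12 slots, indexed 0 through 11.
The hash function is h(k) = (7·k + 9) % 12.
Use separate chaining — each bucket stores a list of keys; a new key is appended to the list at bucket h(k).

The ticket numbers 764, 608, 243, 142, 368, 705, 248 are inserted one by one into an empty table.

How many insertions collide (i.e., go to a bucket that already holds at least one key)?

3

764 → bucket 5
608 → bucket 5 (collision)
243 → bucket 6
142 → bucket 7
368 → bucket 5 (collision)
705 → bucket 0
248 → bucket 5 (collision)
Final buckets:
0: 705
1: —
2: —
3: —
4: —
5: 764 -> 608 -> 368 -> 248
6: 243
7: 142
8: —
9: —
10: —
11: —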